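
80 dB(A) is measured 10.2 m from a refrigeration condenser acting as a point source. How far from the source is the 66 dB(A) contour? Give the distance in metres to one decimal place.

For a point source L₁ − L₂ = 20·log₁₀(r₂/r₁), so r₂ = r₁·10^((L₁−L₂)/20).
r₂ = 10.2·10^((80−66)/20) = 10.2·10^(14.0/20) = 51.12 m.

51.1 m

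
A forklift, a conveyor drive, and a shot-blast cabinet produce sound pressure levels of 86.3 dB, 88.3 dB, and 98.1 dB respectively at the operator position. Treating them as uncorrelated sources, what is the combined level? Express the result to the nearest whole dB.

Incoherent sources combine by intensity addition: L_total = 10·log₁₀(Σ 10^(L_i/10)).
Σ 10^(L/10) = 10^(86.3/10) + 10^(88.3/10) + 10^(98.1/10) = 7.559e+09.
L_total = 10·log₁₀(7.559e+09) = 98.78 dB.

99 dB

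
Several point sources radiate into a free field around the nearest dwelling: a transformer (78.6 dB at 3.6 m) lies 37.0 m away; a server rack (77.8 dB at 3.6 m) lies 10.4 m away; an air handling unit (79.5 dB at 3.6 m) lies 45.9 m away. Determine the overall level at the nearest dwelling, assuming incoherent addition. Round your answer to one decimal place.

69.3 dB

Apply inverse-square spreading to bring every level to the receiver, then sum 10^(L/10).
transformer: 78.6 − 20·log₁₀(37.0/3.6) = 78.6 − 20.24 = 58.36 dB.
server rack: 77.8 − 20·log₁₀(10.4/3.6) = 77.8 − 9.21 = 68.59 dB.
air handling unit: 79.5 − 20·log₁₀(45.9/3.6) = 79.5 − 22.11 = 57.39 dB.
Σ 10^(L/10) = 8.454e+06 → L_total = 10·log₁₀(8.454e+06) = 69.27 dB.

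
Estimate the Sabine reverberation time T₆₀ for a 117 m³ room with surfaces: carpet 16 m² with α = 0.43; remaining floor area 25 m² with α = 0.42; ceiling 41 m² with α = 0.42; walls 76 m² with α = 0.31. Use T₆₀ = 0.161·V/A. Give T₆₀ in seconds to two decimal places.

0.32 s

Total absorption A = 16·0.43 + 25·0.42 + 41·0.42 + 76·0.31 = 58.16 m² sabins.
T₆₀ = 0.161·V/A = 0.161·117/58.16 = 0.324 s.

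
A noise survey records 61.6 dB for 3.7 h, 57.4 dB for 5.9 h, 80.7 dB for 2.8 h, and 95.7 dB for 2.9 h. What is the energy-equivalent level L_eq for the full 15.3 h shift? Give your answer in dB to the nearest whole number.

L_eq = 10·log₁₀[(1/T)·Σ tᵢ·10^(Lᵢ/10)] with T = 15.3 h.
Σ tᵢ·10^(Lᵢ/10) = 3.7·10^(61.6/10) + 5.9·10^(57.4/10) + 2.8·10^(80.7/10) + 2.9·10^(95.7/10) = 1.111e+10.
L_eq = 10·log₁₀(1.111e+10/15.3) = 88.61 dB.

89 dB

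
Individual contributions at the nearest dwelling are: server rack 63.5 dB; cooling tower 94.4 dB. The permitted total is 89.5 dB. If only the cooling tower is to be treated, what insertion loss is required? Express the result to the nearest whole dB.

The untreated sources together contribute 10^(63.5/10) = 2.239e+06, i.e. 63.50 dB.
The limit corresponds to 10^(89.5/10) = 8.913e+08; subtracting the fixed part leaves 8.890e+08 for the cooling tower, i.e. 89.49 dB.
So the cooling tower must be reduced from 94.4 to 89.49 dB: IL = 4.91 dB.

5 dB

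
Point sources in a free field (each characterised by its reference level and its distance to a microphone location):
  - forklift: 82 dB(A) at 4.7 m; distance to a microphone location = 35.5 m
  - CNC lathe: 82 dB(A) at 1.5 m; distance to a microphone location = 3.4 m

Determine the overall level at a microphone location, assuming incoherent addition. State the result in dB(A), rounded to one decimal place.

Apply inverse-square spreading to bring every level to the receiver, then sum 10^(L/10).
forklift: 82 − 20·log₁₀(35.5/4.7) = 82 − 17.56 = 64.44 dB(A).
CNC lathe: 82 − 20·log₁₀(3.4/1.5) = 82 − 7.11 = 74.89 dB(A).
Σ 10^(L/10) = 3.363e+07 → L_total = 10·log₁₀(3.363e+07) = 75.27 dB(A).

75.3 dB(A)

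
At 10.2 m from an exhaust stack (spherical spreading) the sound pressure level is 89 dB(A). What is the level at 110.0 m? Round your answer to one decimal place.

Point-source attenuation: ΔL = 20·log₁₀(r₂/r₁) = 20·log₁₀(110.0/10.2) = 20.656 dB.
L₂ = 89 − 20·log₁₀(110.0/10.2) = 89 − 20.656 = 68.34 dB(A).

68.3 dB(A)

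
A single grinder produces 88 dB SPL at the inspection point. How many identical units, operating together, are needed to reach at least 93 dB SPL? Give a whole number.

4

N identical sources give L₁ + 10·log₁₀ N, so require 10·log₁₀ N ≥ 93 − 88 = 5.0 dB.
N ≥ 10^(5.0/10) = 3.162, so N = 4.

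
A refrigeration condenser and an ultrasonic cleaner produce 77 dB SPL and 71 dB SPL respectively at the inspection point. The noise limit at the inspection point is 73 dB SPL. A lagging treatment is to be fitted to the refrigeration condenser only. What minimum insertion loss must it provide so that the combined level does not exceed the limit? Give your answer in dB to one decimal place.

The untreated sources together contribute 10^(71/10) = 1.259e+07, i.e. 71.00 dB SPL.
The limit corresponds to 10^(73/10) = 1.995e+07; subtracting the fixed part leaves 7.363e+06 for the refrigeration condenser, i.e. 68.67 dB SPL.
So the refrigeration condenser must be reduced from 77 to 68.67 dB SPL: IL = 8.33 dB.

8.3 dB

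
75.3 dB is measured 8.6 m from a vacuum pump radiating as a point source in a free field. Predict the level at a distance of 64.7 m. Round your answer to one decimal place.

Spherical spreading from a point source gives a 20·log₁₀(r₂/r₁) drop.
L₂ = 75.3 − 20·log₁₀(64.7/8.6) = 75.3 − 17.528 = 57.77 dB.

57.8 dB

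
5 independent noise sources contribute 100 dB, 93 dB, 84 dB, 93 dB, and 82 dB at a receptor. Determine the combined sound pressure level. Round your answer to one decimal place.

101.6 dB

For uncorrelated sources the intensities add, so convert each level to linear form, sum, and take 10·log₁₀ of the total.
Σ 10^(L/10) = 10^(100/10) + 10^(93/10) + 10^(84/10) + 10^(93/10) + 10^(82/10) = 1.440e+10.
L_total = 10·log₁₀(1.440e+10) = 101.58 dB.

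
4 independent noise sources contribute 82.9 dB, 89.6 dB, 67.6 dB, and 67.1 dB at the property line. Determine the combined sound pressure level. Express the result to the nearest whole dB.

For uncorrelated sources the intensities add, so convert each level to linear form, sum, and take 10·log₁₀ of the total.
Σ 10^(L/10) = 10^(82.9/10) + 10^(89.6/10) + 10^(67.6/10) + 10^(67.1/10) = 1.118e+09.
L_total = 10·log₁₀(1.118e+09) = 90.48 dB.

90 dB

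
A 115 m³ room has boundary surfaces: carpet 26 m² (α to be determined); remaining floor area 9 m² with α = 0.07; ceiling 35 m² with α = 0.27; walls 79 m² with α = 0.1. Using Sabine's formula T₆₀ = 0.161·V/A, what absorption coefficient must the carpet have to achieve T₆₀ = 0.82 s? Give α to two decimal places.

0.18

Required total absorption A = 0.161·115/0.82 = 22.58 m².
Absorption from the other surfaces = 9·0.07 + 35·0.27 + 79·0.1 = 17.98 m², so the carpet must supply 4.60 m² over 26 m².
α = 4.60/26 = 0.177.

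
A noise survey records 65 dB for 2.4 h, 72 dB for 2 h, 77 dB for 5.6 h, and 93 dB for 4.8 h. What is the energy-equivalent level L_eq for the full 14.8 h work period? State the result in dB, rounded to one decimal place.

88.3 dB

L_eq = 10·log₁₀[(1/T)·Σ tᵢ·10^(Lᵢ/10)] with T = 14.8 h.
Σ tᵢ·10^(Lᵢ/10) = 2.4·10^(65/10) + 2·10^(72/10) + 5.6·10^(77/10) + 4.8·10^(93/10) = 9.897e+09.
L_eq = 10·log₁₀(9.897e+09/14.8) = 88.25 dB.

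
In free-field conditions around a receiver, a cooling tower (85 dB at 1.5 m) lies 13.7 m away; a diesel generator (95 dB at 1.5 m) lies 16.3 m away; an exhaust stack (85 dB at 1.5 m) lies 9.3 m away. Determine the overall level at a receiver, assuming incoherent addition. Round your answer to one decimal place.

75.9 dB

First find each source's level at the receiver (point-source: −20·log₁₀(r/r_ref)), then combine on an intensity basis.
cooling tower: 85 − 20·log₁₀(13.7/1.5) = 85 − 19.21 = 65.79 dB.
diesel generator: 95 − 20·log₁₀(16.3/1.5) = 95 − 20.72 = 74.28 dB.
exhaust stack: 85 − 20·log₁₀(9.3/1.5) = 85 − 15.85 = 69.15 dB.
Σ 10^(L/10) = 3.880e+07 → L_total = 10·log₁₀(3.880e+07) = 75.89 dB.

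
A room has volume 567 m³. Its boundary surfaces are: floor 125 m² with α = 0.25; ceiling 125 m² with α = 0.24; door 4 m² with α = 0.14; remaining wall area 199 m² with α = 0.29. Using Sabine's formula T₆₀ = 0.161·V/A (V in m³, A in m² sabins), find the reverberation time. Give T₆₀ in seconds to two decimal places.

A = Σ Sᵢαᵢ = 125·0.25 + 125·0.24 + 4·0.14 + 199·0.29 = 119.52 m².
T₆₀ = 0.161 × 567 / 119.52 = 0.764 s.

0.76 s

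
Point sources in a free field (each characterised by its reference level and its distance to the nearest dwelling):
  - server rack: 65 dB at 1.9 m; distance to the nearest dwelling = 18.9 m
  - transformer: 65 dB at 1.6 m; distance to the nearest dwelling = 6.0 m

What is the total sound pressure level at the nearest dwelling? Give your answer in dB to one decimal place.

Propagate each source to the receiver with L = L_ref − 20·log₁₀(r/r_ref), then add intensities.
server rack: 65 − 20·log₁₀(18.9/1.9) = 65 − 19.95 = 45.05 dB.
transformer: 65 − 20·log₁₀(6.0/1.6) = 65 − 11.48 = 53.52 dB.
Σ 10^(L/10) = 2.568e+05 → L_total = 10·log₁₀(2.568e+05) = 54.10 dB.

54.1 dB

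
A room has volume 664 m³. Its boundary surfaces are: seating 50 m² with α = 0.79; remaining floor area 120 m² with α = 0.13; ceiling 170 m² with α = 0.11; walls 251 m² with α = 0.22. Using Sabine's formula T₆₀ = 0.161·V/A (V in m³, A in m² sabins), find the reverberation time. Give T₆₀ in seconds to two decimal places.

0.83 s

A = Σ Sᵢαᵢ = 50·0.79 + 120·0.13 + 170·0.11 + 251·0.22 = 129.02 m².
T₆₀ = 0.161·V/A = 0.161·664/129.02 = 0.829 s.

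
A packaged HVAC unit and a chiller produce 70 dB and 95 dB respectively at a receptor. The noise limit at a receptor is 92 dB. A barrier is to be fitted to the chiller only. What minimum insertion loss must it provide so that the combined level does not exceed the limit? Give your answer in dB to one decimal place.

Everything except the chiller sums to 10^(70/10) = 1.000e+07 in linear terms, 70.00 dB.
To meet 92 dB overall, the treated chiller may contribute at most 10^(92/10) − 1.000e+07 = 1.575e+09, i.e. 91.97 dB.
Required insertion loss = 95 − 91.97 = 3.03 dB.

3.0 dB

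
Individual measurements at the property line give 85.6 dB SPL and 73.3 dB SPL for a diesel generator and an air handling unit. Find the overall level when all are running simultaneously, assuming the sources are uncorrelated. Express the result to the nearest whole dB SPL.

86 dB SPL

For uncorrelated sources the intensities add, so convert each level to linear form, sum, and take 10·log₁₀ of the total.
Σ 10^(L/10) = 10^(85.6/10) + 10^(73.3/10) = 3.845e+08.
L_total = 10·log₁₀(3.845e+08) = 85.85 dB SPL.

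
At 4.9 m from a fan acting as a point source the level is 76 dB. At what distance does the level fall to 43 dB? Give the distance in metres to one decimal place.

For a point source L₁ − L₂ = 20·log₁₀(r₂/r₁), so r₂ = r₁·10^((L₁−L₂)/20).
r₂ = 4.9·10^((76−43)/20) = 4.9·10^(33.0/20) = 218.87 m.

218.9 m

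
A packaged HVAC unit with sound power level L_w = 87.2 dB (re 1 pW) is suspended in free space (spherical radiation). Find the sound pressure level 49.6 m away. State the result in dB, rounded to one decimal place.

42.3 dB

The power spreads over a sphere of area 4π·r², so L_p = L_w − 10·log₁₀(4π·r²).
4π·r² = 3.092e+04 m², 10·log₁₀ of that is 44.902 dB.
L_p = 87.2 − 44.902 = 42.30 dB.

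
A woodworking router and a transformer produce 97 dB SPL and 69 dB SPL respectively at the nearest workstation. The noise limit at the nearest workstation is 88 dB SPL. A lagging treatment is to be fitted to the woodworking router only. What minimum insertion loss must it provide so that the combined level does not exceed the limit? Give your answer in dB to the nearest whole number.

9 dB

Everything except the woodworking router sums to 10^(69/10) = 7.943e+06 in linear terms, 69.00 dB SPL.
The limit corresponds to 10^(88/10) = 6.310e+08; subtracting the fixed part leaves 6.230e+08 for the woodworking router, i.e. 87.94 dB SPL.
Required insertion loss = 97 − 87.94 = 9.06 dB.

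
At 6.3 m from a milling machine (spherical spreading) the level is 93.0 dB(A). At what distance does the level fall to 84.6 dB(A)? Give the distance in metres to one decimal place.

Point-source spreading drops the level by 20·log₁₀(r₂/r₁); inverting, r₂/r₁ = 10^(ΔL/20).
r₂ = 6.3·10^((93.0−84.6)/20) = 6.3·10^(8.4/20) = 16.57 m.

16.6 m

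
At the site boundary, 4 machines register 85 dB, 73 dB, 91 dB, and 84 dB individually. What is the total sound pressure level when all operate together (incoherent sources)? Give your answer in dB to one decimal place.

92.7 dB

Incoherent sources combine by intensity addition: L_total = 10·log₁₀(Σ 10^(L_i/10)).
Σ 10^(L/10) = 10^(85/10) + 10^(73/10) + 10^(91/10) + 10^(84/10) = 1.846e+09.
L_total = 10·log₁₀(1.846e+09) = 92.66 dB.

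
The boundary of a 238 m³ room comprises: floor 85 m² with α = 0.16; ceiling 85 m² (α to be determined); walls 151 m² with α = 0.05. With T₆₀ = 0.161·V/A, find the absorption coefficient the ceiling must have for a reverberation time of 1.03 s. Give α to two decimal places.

0.19

From T₆₀ = 0.161·V/A, the target T₆₀ = 1.03 s needs A = 0.161·238/1.03 = 37.20 m².
Absorption from the other surfaces = 85·0.16 + 151·0.05 = 21.15 m², so the ceiling must supply 16.05 m² over 85 m².
α = 16.05/85 = 0.189.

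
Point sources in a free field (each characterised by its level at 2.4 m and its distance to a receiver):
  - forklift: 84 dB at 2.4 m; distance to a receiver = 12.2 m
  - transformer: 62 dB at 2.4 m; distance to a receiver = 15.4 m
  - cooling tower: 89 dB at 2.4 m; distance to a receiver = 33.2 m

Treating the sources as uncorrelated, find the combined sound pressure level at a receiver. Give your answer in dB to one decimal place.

71.4 dB

Propagate each source to the receiver with L = L_ref − 20·log₁₀(r/r_ref), then add intensities.
forklift: 84 − 20·log₁₀(12.2/2.4) = 84 − 14.12 = 69.88 dB.
transformer: 62 − 20·log₁₀(15.4/2.4) = 62 − 16.15 = 45.85 dB.
cooling tower: 89 − 20·log₁₀(33.2/2.4) = 89 − 22.82 = 66.18 dB.
Σ 10^(L/10) = 1.391e+07 → L_total = 10·log₁₀(1.391e+07) = 71.43 dB.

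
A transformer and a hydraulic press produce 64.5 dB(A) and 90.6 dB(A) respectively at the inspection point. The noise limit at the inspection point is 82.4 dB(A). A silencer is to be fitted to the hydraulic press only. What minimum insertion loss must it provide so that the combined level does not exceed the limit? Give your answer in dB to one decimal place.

8.3 dB

Fixed contribution from the other source: Σ 10^(L/10) = 10^(64.5/10) = 2.818e+06 (64.50 dB(A)).
To meet 82.4 dB(A) overall, the treated hydraulic press may contribute at most 10^(82.4/10) − 2.818e+06 = 1.710e+08, i.e. 82.33 dB(A).
Required insertion loss = 90.6 − 82.33 = 8.27 dB.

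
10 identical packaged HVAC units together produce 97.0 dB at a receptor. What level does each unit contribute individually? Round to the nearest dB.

Dividing the total intensity by 10 lowers the level by 10·log₁₀ 10 = 10.000 dB: L₁ = 97.0 − 10.000.

87 dB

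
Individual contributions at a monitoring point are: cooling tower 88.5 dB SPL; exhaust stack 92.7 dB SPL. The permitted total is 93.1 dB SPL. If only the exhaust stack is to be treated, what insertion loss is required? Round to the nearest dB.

1 dB

Everything except the exhaust stack sums to 10^(88.5/10) = 7.079e+08 in linear terms, 88.50 dB SPL.
The limit corresponds to 10^(93.1/10) = 2.042e+09; subtracting the fixed part leaves 1.334e+09 for the exhaust stack, i.e. 91.25 dB SPL.
So the exhaust stack must be reduced from 92.7 to 91.25 dB SPL: IL = 1.45 dB.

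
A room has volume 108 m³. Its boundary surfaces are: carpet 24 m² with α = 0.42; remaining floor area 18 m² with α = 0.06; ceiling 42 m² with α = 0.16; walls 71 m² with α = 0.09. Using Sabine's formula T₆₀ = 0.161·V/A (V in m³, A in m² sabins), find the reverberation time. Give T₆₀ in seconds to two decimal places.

0.72 s

Summing Sᵢαᵢ: 24·0.42 + 18·0.06 + 42·0.16 + 71·0.09 = 24.27 m².
T₆₀ = 0.161·V/A = 0.161·108/24.27 = 0.716 s.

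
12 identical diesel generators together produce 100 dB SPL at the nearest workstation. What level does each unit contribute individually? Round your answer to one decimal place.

For N identical incoherent sources L_total = L₁ + 10·log₁₀ N, so L₁ = 100 − 10·log₁₀(12) = 100 − 10.792.

89.2 dB SPL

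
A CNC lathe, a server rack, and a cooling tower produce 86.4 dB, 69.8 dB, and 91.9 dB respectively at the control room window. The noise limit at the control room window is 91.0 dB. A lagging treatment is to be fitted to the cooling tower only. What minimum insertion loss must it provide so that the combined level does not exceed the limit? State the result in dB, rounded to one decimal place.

The untreated sources together contribute 10^(86.4/10) + 10^(69.8/10) = 4.461e+08, i.e. 86.49 dB.
To meet 91.0 dB overall, the treated cooling tower may contribute at most 10^(91.0/10) − 4.461e+08 = 8.129e+08, i.e. 89.10 dB.
So the cooling tower must be reduced from 91.9 to 89.10 dB: IL = 2.80 dB.

2.8 dB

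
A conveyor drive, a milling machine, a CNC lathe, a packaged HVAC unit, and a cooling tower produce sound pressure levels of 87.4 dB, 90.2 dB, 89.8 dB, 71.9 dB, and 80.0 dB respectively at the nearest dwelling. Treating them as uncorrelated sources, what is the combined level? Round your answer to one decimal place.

For uncorrelated sources the intensities add, so convert each level to linear form, sum, and take 10·log₁₀ of the total.
Σ 10^(L/10) = 10^(87.4/10) + 10^(90.2/10) + 10^(89.8/10) + 10^(71.9/10) + 10^(80.0/10) = 2.667e+09.
L_total = 10·log₁₀(2.667e+09) = 94.26 dB.

94.3 dB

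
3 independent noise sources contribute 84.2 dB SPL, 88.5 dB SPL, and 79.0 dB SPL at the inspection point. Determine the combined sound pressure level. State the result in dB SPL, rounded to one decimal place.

90.2 dB SPL

Incoherent sources combine by intensity addition: L_total = 10·log₁₀(Σ 10^(L_i/10)).
Σ 10^(L/10) = 10^(84.2/10) + 10^(88.5/10) + 10^(79.0/10) = 1.050e+09.
L_total = 10·log₁₀(1.050e+09) = 90.21 dB SPL.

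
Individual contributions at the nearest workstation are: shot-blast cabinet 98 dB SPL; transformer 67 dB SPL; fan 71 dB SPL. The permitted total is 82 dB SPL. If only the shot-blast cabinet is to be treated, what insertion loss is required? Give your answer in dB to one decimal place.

The untreated sources together contribute 10^(67/10) + 10^(71/10) = 1.760e+07, i.e. 72.46 dB SPL.
To meet 82 dB SPL overall, the treated shot-blast cabinet may contribute at most 10^(82/10) − 1.760e+07 = 1.409e+08, i.e. 81.49 dB SPL.
So the shot-blast cabinet must be reduced from 98 to 81.49 dB SPL: IL = 16.51 dB.

16.5 dB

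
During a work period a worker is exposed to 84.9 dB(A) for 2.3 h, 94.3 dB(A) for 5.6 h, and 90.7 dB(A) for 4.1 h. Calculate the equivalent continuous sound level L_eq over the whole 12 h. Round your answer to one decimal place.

92.3 dB(A)

Weight each interval's intensity by its duration and average over T = 12 h:
Σ tᵢ·10^(Lᵢ/10) = 2.3·10^(84.9/10) + 5.6·10^(94.3/10) + 4.1·10^(90.7/10) = 2.060e+10.
L_eq = 10·log₁₀(2.060e+10/12) = 92.35 dB(A).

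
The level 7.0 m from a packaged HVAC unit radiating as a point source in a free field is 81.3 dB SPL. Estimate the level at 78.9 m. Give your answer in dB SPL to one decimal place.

For a point source, L₂ = L₁ − 20·log₁₀(r₂/r₁).
L₂ = 81.3 − 20·log₁₀(78.9/7.0) = 81.3 − 21.040 = 60.26 dB SPL.

60.3 dB SPL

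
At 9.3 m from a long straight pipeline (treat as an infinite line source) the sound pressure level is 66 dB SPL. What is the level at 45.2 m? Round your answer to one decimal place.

59.1 dB SPL

For a line source, L₂ = L₁ − 10·log₁₀(r₂/r₁).
L₂ = 66 − 10·log₁₀(45.2/9.3) = 66 − 6.867 = 59.13 dB SPL.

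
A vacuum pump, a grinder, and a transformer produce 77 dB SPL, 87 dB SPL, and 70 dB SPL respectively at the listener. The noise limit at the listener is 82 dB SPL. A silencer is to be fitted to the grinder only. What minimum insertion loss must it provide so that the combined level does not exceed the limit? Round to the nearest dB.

Everything except the grinder sums to 10^(77/10) + 10^(70/10) = 6.012e+07 in linear terms, 77.79 dB SPL.
To meet 82 dB SPL overall, the treated grinder may contribute at most 10^(82/10) − 6.012e+07 = 9.837e+07, i.e. 79.93 dB SPL.
Required insertion loss = 87 − 79.93 = 7.07 dB.

7 dB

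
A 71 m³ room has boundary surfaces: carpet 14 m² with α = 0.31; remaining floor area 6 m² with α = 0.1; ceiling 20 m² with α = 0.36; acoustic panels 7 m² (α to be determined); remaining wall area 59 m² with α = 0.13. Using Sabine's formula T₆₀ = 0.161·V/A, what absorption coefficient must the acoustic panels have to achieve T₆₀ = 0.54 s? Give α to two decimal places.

0.19

From T₆₀ = 0.161·V/A, the target T₆₀ = 0.54 s needs A = 0.161·71/0.54 = 21.17 m².
Absorption from the other surfaces = 14·0.31 + 6·0.1 + 20·0.36 + 59·0.13 = 19.81 m², so the acoustic panels must supply 1.36 m² over 7 m².
α = 1.36/7 = 0.194.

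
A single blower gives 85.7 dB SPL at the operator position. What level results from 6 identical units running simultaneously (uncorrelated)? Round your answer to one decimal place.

93.5 dB SPL

With 6 equal, uncorrelated contributions the intensity is 6× that of one unit, giving a rise of 10·log₁₀ 6.
L_total = 85.7 + 10·log₁₀(6) = 85.7 + 7.782 = 93.48 dB SPL.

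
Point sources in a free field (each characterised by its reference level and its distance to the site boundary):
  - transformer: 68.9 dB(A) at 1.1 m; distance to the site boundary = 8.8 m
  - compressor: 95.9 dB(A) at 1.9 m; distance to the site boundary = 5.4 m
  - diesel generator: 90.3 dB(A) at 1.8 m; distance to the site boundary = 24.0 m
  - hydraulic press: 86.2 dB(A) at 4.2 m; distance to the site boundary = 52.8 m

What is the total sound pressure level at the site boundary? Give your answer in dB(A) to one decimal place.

86.9 dB(A)

Propagate each source to the receiver with L = L_ref − 20·log₁₀(r/r_ref), then add intensities.
transformer: 68.9 − 20·log₁₀(8.8/1.1) = 68.9 − 18.06 = 50.84 dB(A).
compressor: 95.9 − 20·log₁₀(5.4/1.9) = 95.9 − 9.07 = 86.83 dB(A).
diesel generator: 90.3 − 20·log₁₀(24.0/1.8) = 90.3 − 22.50 = 67.80 dB(A).
hydraulic press: 86.2 − 20·log₁₀(52.8/4.2) = 86.2 − 21.99 = 64.21 dB(A).
Σ 10^(L/10) = 4.904e+08 → L_total = 10·log₁₀(4.904e+08) = 86.91 dB(A).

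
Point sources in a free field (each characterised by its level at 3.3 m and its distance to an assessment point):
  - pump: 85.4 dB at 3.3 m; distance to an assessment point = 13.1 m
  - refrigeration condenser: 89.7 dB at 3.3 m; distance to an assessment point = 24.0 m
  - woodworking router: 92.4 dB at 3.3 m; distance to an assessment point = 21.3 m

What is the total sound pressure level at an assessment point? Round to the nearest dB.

Propagate each source to the receiver with L = L_ref − 20·log₁₀(r/r_ref), then add intensities.
pump: 85.4 − 20·log₁₀(13.1/3.3) = 85.4 − 11.98 = 73.42 dB.
refrigeration condenser: 89.7 − 20·log₁₀(24.0/3.3) = 89.7 − 17.23 = 72.47 dB.
woodworking router: 92.4 − 20·log₁₀(21.3/3.3) = 92.4 − 16.20 = 76.20 dB.
Σ 10^(L/10) = 8.136e+07 → L_total = 10·log₁₀(8.136e+07) = 79.10 dB.

79 dB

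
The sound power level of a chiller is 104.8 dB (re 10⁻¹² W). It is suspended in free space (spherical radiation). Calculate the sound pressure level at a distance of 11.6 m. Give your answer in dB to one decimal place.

72.5 dB

The power spreads over a sphere of area 4π·r², so L_p = L_w − 10·log₁₀(4π·r²).
4π·r² = 1691 m², 10·log₁₀ of that is 32.281 dB.
L_p = 104.8 − 32.281 = 72.52 dB.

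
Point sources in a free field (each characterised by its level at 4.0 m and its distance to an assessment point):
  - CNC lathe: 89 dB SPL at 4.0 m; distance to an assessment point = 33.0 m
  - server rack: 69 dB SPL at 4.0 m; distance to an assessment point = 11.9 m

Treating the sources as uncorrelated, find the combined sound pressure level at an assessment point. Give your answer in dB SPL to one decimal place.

71.0 dB SPL

Propagate each source to the receiver with L = L_ref − 20·log₁₀(r/r_ref), then add intensities.
CNC lathe: 89 − 20·log₁₀(33.0/4.0) = 89 − 18.33 = 70.67 dB SPL.
server rack: 69 − 20·log₁₀(11.9/4.0) = 69 − 9.47 = 59.53 dB SPL.
Σ 10^(L/10) = 1.257e+07 → L_total = 10·log₁₀(1.257e+07) = 70.99 dB SPL.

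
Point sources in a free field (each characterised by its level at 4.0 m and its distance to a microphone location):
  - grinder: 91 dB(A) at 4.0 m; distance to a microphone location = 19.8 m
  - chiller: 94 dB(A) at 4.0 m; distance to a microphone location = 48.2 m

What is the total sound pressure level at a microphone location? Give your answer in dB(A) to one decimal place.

Propagate each source to the receiver with L = L_ref − 20·log₁₀(r/r_ref), then add intensities.
grinder: 91 − 20·log₁₀(19.8/4.0) = 91 − 13.89 = 77.11 dB(A).
chiller: 94 − 20·log₁₀(48.2/4.0) = 94 − 21.62 = 72.38 dB(A).
Σ 10^(L/10) = 6.868e+07 → L_total = 10·log₁₀(6.868e+07) = 78.37 dB(A).

78.4 dB(A)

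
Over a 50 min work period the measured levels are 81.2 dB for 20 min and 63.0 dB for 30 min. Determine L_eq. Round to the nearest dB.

L_eq = 10·log₁₀[(1/T)·Σ tᵢ·10^(Lᵢ/10)] with T = 50 min.
Σ tᵢ·10^(Lᵢ/10) = 20·10^(81.2/10) + 30·10^(63.0/10) = 2.696e+09.
L_eq = 10·log₁₀(2.696e+09/50) = 77.32 dB.

77 dB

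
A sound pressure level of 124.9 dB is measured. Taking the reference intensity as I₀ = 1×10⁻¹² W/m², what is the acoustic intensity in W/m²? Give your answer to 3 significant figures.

3.09 W/m²

L = 10·log₁₀(I/I₀) ⇒ I = I₀·10^(L/10) = 10⁻¹² × 10^12.49.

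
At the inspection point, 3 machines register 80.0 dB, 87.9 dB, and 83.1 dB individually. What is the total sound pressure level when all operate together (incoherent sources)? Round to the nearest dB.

For uncorrelated sources the intensities add, so convert each level to linear form, sum, and take 10·log₁₀ of the total.
Σ 10^(L/10) = 10^(80.0/10) + 10^(87.9/10) + 10^(83.1/10) = 9.208e+08.
L_total = 10·log₁₀(9.208e+08) = 89.64 dB.

90 dB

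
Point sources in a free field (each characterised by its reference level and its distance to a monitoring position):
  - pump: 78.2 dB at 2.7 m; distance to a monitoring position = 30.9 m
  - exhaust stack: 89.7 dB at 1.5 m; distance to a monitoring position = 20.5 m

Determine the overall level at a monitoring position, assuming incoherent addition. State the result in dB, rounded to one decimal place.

67.4 dB

Apply inverse-square spreading to bring every level to the receiver, then sum 10^(L/10).
pump: 78.2 − 20·log₁₀(30.9/2.7) = 78.2 − 21.17 = 57.03 dB.
exhaust stack: 89.7 − 20·log₁₀(20.5/1.5) = 89.7 − 22.71 = 66.99 dB.
Σ 10^(L/10) = 5.501e+06 → L_total = 10·log₁₀(5.501e+06) = 67.40 dB.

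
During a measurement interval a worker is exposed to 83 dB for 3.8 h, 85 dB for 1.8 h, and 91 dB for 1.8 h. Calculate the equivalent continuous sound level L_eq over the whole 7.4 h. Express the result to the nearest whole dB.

87 dB

Weight each interval's intensity by its duration and average over T = 7.4 h:
Σ tᵢ·10^(Lᵢ/10) = 3.8·10^(83/10) + 1.8·10^(85/10) + 1.8·10^(91/10) = 3.593e+09.
L_eq = 10·log₁₀(3.593e+09/7.4) = 86.86 dB.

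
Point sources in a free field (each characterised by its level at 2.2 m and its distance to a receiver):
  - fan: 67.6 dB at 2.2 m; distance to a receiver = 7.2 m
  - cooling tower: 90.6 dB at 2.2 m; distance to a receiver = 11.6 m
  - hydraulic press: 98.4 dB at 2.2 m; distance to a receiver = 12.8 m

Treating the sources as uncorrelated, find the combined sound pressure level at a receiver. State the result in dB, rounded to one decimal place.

83.9 dB

Apply inverse-square spreading to bring every level to the receiver, then sum 10^(L/10).
fan: 67.6 − 20·log₁₀(7.2/2.2) = 67.6 − 10.30 = 57.30 dB.
cooling tower: 90.6 − 20·log₁₀(11.6/2.2) = 90.6 − 14.44 = 76.16 dB.
hydraulic press: 98.4 − 20·log₁₀(12.8/2.2) = 98.4 − 15.30 = 83.10 dB.
Σ 10^(L/10) = 2.462e+08 → L_total = 10·log₁₀(2.462e+08) = 83.91 dB.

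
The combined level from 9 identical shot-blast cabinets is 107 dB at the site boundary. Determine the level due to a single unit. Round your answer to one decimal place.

97.5 dB

For N identical incoherent sources L_total = L₁ + 10·log₁₀ N, so L₁ = 107 − 10·log₁₀(9) = 107 − 9.542.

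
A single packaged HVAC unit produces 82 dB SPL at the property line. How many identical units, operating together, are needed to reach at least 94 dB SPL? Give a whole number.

The shortfall is 94 − 82 = 12.0 dB, and N units add 10·log₁₀ N, so need 10·log₁₀ N ≥ 12.0.
N ≥ 10^(12.0/10) = 15.849, so N = 16.

16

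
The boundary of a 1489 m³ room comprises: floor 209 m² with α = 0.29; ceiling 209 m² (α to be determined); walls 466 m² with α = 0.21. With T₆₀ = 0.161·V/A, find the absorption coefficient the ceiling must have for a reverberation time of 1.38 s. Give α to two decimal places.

A = 0.161·V/T₆₀ = 0.161·1489/1.38 = 173.72 m² sabins.
Absorption from the other surfaces = 209·0.29 + 466·0.21 = 158.47 m², so the ceiling must supply 15.25 m² over 209 m².
α = 15.25/209 = 0.073.

0.07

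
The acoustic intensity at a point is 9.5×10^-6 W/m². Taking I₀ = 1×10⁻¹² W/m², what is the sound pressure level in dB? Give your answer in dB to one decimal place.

69.8 dB

L = 10·log₁₀(I/I₀) = 10·log₁₀(9.5×10^-6/10⁻¹²) = 10·log₁₀(9.5×10^6).
L = 10·(0.9777 + 6) = 69.78 dB.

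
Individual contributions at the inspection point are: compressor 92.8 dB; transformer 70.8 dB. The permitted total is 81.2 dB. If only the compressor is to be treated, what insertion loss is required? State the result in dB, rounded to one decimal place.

12.0 dB

The untreated sources together contribute 10^(70.8/10) = 1.202e+07, i.e. 70.80 dB.
To meet 81.2 dB overall, the treated compressor may contribute at most 10^(81.2/10) − 1.202e+07 = 1.198e+08, i.e. 80.78 dB.
So the compressor must be reduced from 92.8 to 80.78 dB: IL = 12.02 dB.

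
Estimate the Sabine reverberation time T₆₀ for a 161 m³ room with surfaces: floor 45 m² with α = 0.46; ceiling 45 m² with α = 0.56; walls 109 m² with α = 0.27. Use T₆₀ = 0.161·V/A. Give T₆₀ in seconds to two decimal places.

0.34 s

A = Σ Sᵢαᵢ = 45·0.46 + 45·0.56 + 109·0.27 = 75.33 m².
T₆₀ = 0.161·V/A = 0.161·161/75.33 = 0.344 s.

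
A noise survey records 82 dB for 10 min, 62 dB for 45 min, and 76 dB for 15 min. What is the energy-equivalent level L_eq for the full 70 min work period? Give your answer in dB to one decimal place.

Weight each interval's intensity by its duration and average over T = 70 min:
Σ tᵢ·10^(Lᵢ/10) = 10·10^(82/10) + 45·10^(62/10) + 15·10^(76/10) = 2.253e+09.
L_eq = 10·log₁₀(2.253e+09/70) = 75.08 dB.

75.1 dB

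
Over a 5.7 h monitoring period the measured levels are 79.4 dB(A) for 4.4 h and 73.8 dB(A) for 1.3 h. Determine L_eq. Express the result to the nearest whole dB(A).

79 dB(A)

The energy average is taken in the linear domain: L_eq = 10·log₁₀[(Σ tᵢ·10^(Lᵢ/10))/T], T = 5.7 h.
Σ tᵢ·10^(Lᵢ/10) = 4.4·10^(79.4/10) + 1.3·10^(73.8/10) = 4.144e+08.
L_eq = 10·log₁₀(4.144e+08/5.7) = 78.62 dB(A).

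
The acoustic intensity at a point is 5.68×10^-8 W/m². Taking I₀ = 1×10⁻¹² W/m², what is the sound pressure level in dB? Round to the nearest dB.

48 dB

Dividing by I₀ shifts the exponent by 12: I/I₀ = 5.68×10^4.
L = 10·(0.7543 + 4) = 47.54 dB.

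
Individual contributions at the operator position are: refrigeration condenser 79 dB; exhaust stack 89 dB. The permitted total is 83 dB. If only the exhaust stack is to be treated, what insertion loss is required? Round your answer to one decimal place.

Fixed contribution from the other source: Σ 10^(L/10) = 10^(79/10) = 7.943e+07 (79.00 dB).
The limit corresponds to 10^(83/10) = 1.995e+08; subtracting the fixed part leaves 1.201e+08 for the exhaust stack, i.e. 80.80 dB.
So the exhaust stack must be reduced from 89 to 80.80 dB: IL = 8.20 dB.

8.2 dB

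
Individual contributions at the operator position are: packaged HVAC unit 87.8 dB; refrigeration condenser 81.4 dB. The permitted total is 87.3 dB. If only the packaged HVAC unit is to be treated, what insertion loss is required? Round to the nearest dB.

The untreated sources together contribute 10^(81.4/10) = 1.380e+08, i.e. 81.40 dB.
The limit corresponds to 10^(87.3/10) = 5.370e+08; subtracting the fixed part leaves 3.990e+08 for the packaged HVAC unit, i.e. 86.01 dB.
So the packaged HVAC unit must be reduced from 87.8 to 86.01 dB: IL = 1.79 dB.

2 dB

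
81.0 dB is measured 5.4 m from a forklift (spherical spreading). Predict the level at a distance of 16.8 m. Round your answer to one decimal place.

71.1 dB

For a point source, L₂ = L₁ − 20·log₁₀(r₂/r₁).
L₂ = 81.0 − 20·log₁₀(16.8/5.4) = 81.0 − 9.858 = 71.14 dB.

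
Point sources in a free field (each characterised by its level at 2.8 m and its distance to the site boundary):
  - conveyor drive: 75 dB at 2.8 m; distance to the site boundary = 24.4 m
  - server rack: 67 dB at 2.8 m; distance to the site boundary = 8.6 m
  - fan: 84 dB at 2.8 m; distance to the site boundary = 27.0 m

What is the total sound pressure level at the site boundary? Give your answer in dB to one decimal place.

First find each source's level at the receiver (point-source: −20·log₁₀(r/r_ref)), then combine on an intensity basis.
conveyor drive: 75 − 20·log₁₀(24.4/2.8) = 75 − 18.80 = 56.20 dB.
server rack: 67 − 20·log₁₀(8.6/2.8) = 67 − 9.75 = 57.25 dB.
fan: 84 − 20·log₁₀(27.0/2.8) = 84 − 19.68 = 64.32 dB.
Σ 10^(L/10) = 3.649e+06 → L_total = 10·log₁₀(3.649e+06) = 65.62 dB.

65.6 dB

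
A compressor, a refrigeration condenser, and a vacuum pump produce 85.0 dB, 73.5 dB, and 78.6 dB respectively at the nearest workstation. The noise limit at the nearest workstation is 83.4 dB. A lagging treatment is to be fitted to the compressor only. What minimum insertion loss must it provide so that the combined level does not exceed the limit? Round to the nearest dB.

4 dB

Fixed contribution from the other sources: Σ 10^(L/10) = 10^(73.5/10) + 10^(78.6/10) = 9.483e+07 (79.77 dB).
The limit corresponds to 10^(83.4/10) = 2.188e+08; subtracting the fixed part leaves 1.239e+08 for the compressor, i.e. 80.93 dB.
Required insertion loss = 85.0 − 80.93 = 4.07 dB.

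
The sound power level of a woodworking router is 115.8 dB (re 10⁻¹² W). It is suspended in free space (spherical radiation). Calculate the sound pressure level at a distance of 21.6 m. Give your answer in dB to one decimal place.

L_p = L_w − 10·log₁₀(4π·r²) with r = 21.6 m.
4π·r² = 5863 m², 10·log₁₀ of that is 37.681 dB.
L_p = 115.8 − 37.681 = 78.12 dB.

78.1 dB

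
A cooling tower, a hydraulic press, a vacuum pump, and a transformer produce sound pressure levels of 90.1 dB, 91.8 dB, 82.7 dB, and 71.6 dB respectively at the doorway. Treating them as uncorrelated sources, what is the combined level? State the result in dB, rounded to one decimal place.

94.4 dB

For uncorrelated sources the intensities add, so convert each level to linear form, sum, and take 10·log₁₀ of the total.
Σ 10^(L/10) = 10^(90.1/10) + 10^(91.8/10) + 10^(82.7/10) + 10^(71.6/10) = 2.738e+09.
L_total = 10·log₁₀(2.738e+09) = 94.37 dB.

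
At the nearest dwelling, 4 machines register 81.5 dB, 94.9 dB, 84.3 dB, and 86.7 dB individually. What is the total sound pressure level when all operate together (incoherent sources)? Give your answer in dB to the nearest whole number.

96 dB

For uncorrelated sources the intensities add, so convert each level to linear form, sum, and take 10·log₁₀ of the total.
Σ 10^(L/10) = 10^(81.5/10) + 10^(94.9/10) + 10^(84.3/10) + 10^(86.7/10) = 3.968e+09.
L_total = 10·log₁₀(3.968e+09) = 95.99 dB.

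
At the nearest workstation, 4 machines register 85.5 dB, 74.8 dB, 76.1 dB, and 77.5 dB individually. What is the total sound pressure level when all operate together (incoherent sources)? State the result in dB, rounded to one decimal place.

For uncorrelated sources the intensities add, so convert each level to linear form, sum, and take 10·log₁₀ of the total.
Σ 10^(L/10) = 10^(85.5/10) + 10^(74.8/10) + 10^(76.1/10) + 10^(77.5/10) = 4.820e+08.
L_total = 10·log₁₀(4.820e+08) = 86.83 dB.

86.8 dB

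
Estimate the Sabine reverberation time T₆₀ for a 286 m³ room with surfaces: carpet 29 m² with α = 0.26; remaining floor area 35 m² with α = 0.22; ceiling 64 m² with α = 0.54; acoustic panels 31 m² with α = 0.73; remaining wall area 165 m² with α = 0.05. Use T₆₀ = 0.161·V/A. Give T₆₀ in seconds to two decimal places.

Summing Sᵢαᵢ: 29·0.26 + 35·0.22 + 64·0.54 + 31·0.73 + 165·0.05 = 80.68 m².
T₆₀ = 0.161·V/A = 0.161·286/80.68 = 0.571 s.

0.57 s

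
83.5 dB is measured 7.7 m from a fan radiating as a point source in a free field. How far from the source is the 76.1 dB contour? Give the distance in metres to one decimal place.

For a point source L₁ − L₂ = 20·log₁₀(r₂/r₁), so r₂ = r₁·10^((L₁−L₂)/20).
r₂ = 7.7·10^((83.5−76.1)/20) = 7.7·10^(7.4/20) = 18.05 m.

18.1 m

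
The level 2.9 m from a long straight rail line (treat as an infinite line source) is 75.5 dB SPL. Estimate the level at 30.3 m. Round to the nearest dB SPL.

For a line source, L₂ = L₁ − 10·log₁₀(r₂/r₁).
L₂ = 75.5 − 10·log₁₀(30.3/2.9) = 75.5 − 10.190 = 65.31 dB SPL.

65 dB SPL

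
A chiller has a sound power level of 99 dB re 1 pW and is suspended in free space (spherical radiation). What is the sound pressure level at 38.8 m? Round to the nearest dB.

The power spreads over a sphere of area 4π·r², so L_p = L_w − 10·log₁₀(4π·r²).
4π·r² = 1.892e+04 m², 10·log₁₀ of that is 42.769 dB.
L_p = 99 − 42.769 = 56.23 dB.

56 dB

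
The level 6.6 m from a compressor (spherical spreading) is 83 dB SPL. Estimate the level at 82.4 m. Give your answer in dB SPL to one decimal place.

61.1 dB SPL

Point-source attenuation: ΔL = 20·log₁₀(r₂/r₁) = 20·log₁₀(82.4/6.6) = 21.928 dB.
L₂ = 83 − 20·log₁₀(82.4/6.6) = 83 − 21.928 = 61.07 dB SPL.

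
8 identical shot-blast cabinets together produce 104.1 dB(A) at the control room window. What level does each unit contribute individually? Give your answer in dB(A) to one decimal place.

8 equal contributions raise the level by 10·log₁₀ 8 = 9.031 dB, so each unit alone gives 104.1 − 9.031.

95.1 dB(A)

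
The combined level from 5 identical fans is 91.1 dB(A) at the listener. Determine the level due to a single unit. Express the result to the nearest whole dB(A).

84 dB(A)

Dividing the total intensity by 5 lowers the level by 10·log₁₀ 5 = 6.990 dB: L₁ = 91.1 − 6.990.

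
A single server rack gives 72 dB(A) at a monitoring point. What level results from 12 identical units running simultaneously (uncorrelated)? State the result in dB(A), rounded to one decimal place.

82.8 dB(A)

N identical incoherent sources raise the level by 10·log₁₀ N.
L_total = 72 + 10·log₁₀(12) = 72 + 10.792 = 82.79 dB(A).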